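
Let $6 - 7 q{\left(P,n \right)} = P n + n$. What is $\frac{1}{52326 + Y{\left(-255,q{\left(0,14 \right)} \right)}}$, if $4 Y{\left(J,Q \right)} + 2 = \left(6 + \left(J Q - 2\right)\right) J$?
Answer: $\frac{14}{468887} \approx 2.9858 \cdot 10^{-5}$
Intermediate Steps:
$q{\left(P,n \right)} = \frac{6}{7} - \frac{n}{7} - \frac{P n}{7}$ ($q{\left(P,n \right)} = \frac{6}{7} - \frac{P n + n}{7} = \frac{6}{7} - \frac{n + P n}{7} = \frac{6}{7} - \left(\frac{n}{7} + \frac{P n}{7}\right) = \frac{6}{7} - \frac{n}{7} - \frac{P n}{7}$)
$Y{\left(J,Q \right)} = - \frac{1}{2} + \frac{J \left(4 + J Q\right)}{4}$ ($Y{\left(J,Q \right)} = - \frac{1}{2} + \frac{\left(6 + \left(J Q - 2\right)\right) J}{4} = - \frac{1}{2} + \frac{\left(6 + \left(-2 + J Q\right)\right) J}{4} = - \frac{1}{2} + \frac{\left(4 + J Q\right) J}{4} = - \frac{1}{2} + \frac{J \left(4 + J Q\right)}{4}$)
$\frac{1}{52326 + Y{\left(-255,q{\left(0,14 \right)} \right)}} = \frac{1}{52326 - \left(\frac{511}{2} - \frac{\left(\frac{6}{7} - 2 - 0 \cdot 14\right) \left(-255\right)^{2}}{4}\right)} = \frac{1}{52326 - \left(\frac{511}{2} - \frac{1}{4} \left(\frac{6}{7} - 2 + 0\right) 65025\right)} = \frac{1}{52326 - \left(\frac{511}{2} + \frac{130050}{7}\right)} = \frac{1}{52326 - \frac{263677}{14}} = \frac{1}{\frac{468887}{14}} = \frac{14}{468887}$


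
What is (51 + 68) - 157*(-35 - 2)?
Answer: 5928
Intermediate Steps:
(51 + 68) - 157*(-35 - 2) = 119 - 157*(-37) = 119 + 5809 = 5928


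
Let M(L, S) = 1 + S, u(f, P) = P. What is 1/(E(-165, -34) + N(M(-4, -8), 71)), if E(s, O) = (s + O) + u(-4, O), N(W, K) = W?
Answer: -1/240 ≈ -0.0041667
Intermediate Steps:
E(s, O) = s + 2*O (E(s, O) = (s + O) + O = (O + s) + O = s + 2*O)
1/(E(-165, -34) + N(M(-4, -8), 71)) = 1/((-165 + 2*(-34)) + (1 - 8)) = 1/((-165 - 68) - 7) = 1/(-233 - 7) = 1/(-240) = -1/240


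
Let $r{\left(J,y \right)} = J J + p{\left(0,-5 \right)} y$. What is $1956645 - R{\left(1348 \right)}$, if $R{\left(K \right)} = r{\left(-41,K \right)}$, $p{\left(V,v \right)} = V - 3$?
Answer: $1959008$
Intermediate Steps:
$p{\left(V,v \right)} = -3 + V$
$r{\left(J,y \right)} = J^{2} - 3 y$ ($r{\left(J,y \right)} = J J + \left(-3 + 0\right) y = J^{2} - 3 y$)
$R{\left(K \right)} = 1681 - 3 K$ ($R{\left(K \right)} = \left(-41\right)^{2} - 3 K = 1681 - 3 K$)
$1956645 - R{\left(1348 \right)} = 1956645 - \left(1681 - 4044\right) = 1956645 - -2363 = 1956645 + 2363 = 1959008$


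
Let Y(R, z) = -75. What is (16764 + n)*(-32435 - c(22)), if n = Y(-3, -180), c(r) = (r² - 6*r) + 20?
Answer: -547516023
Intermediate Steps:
c(r) = 20 + r² - 6*r
n = -75
(16764 + n)*(-32435 - c(22)) = (16764 - 75)*(-32435 - (20 + 22² - 6*22)) = 16689*(-32435 - (20 + 484 - 132)) = 16689*(-32435 - 1*372) = 16689*(-32435 - 372) = 16689*(-32807) = -547516023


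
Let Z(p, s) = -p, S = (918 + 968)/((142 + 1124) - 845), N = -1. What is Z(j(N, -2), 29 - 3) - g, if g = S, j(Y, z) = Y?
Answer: -1465/421 ≈ -3.4798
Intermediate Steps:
S = 1886/421 (S = 1886/(1266 - 845) = 1886/421 ≈ 4.4798)
g = 1886/421 ≈ 4.4798
Z(j(N, -2), 29 - 3) - g = -1*(-1) - 1*1886/421 = 1 - 1886/421 = -1465/421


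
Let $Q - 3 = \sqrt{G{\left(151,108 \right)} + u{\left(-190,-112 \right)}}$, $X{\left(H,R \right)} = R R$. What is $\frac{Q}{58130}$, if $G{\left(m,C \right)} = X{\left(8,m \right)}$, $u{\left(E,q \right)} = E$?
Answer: $\frac{3}{58130} + \frac{\sqrt{22611}}{58130} \approx 0.0026384$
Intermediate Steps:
$X{\left(H,R \right)} = R^{2}$
$G{\left(m,C \right)} = m^{2}$
$Q = 3 + \sqrt{22611}$ ($Q = 3 + \sqrt{151^{2} - 190} = 3 + \sqrt{22801 - 190} = 3 + \sqrt{22611} \approx 153.37$)
$\frac{Q}{58130} = \frac{3 + \sqrt{22611}}{58130} = \left(3 + \sqrt{22611}\right) \frac{1}{58130} = \frac{3}{58130} + \frac{\sqrt{22611}}{58130}$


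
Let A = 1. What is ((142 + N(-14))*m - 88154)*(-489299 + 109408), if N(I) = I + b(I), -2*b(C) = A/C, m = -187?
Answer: 1192366540937/28 ≈ 4.2585e+10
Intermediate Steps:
b(C) = -1/(2*C)
N(I) = I - 1/(2*I)
((142 + N(-14))*m - 88154)*(-489299 + 109408) = ((142 + (-14 - ½/(-14)))*(-187) - 88154)*(-489299 + 109408) = ((142 + (-14 - ½*(-1/14)))*(-187) - 88154)*(-379891) = ((142 + (-14 + 1/28))*(-187) - 88154)*(-379891) = ((142 - 391/28)*(-187) - 88154)*(-379891) = ((3585/28)*(-187) - 88154)*(-379891) = (-670395/28 - 88154)*(-379891) = -3138707/28*(-379891) = 1192366540937/28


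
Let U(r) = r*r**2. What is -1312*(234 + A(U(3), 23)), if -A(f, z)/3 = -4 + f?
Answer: -216480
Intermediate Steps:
U(r) = r**3
A(f, z) = 12 - 3*f (A(f, z) = -3*(-4 + f) = 12 - 3*f)
-1312*(234 + A(U(3), 23)) = -1312*(234 + (12 - 3*3**3)) = -1312*(234 + (12 - 3*27)) = -1312*(234 + (12 - 81)) = -1312*(234 - 69) = -1312*165 = -216480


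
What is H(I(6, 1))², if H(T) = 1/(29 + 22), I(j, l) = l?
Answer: 1/2601 ≈ 0.00038447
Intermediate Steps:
H(T) = 1/51
H(I(6, 1))² = (1/51)² = 1/2601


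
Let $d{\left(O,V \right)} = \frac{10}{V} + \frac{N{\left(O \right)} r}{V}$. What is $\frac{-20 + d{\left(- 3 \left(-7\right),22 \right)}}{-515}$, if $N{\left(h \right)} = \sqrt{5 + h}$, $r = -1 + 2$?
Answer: $\frac{43}{1133} - \frac{\sqrt{26}}{11330} \approx 0.037502$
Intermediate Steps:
$r = 1$
$d{\left(O,V \right)} = \frac{10}{V} + \frac{\sqrt{5 + O}}{V}$ ($d{\left(O,V \right)} = \frac{10}{V} + \frac{\sqrt{5 + O} 1}{V} = \frac{10}{V} + \frac{\sqrt{5 + O}}{V}$)
$\frac{-20 + d{\left(- 3 \left(-7\right),22 \right)}}{-515} = \frac{-20 + \frac{10 + \sqrt{5 - 3 \left(-7\right)}}{22}}{-515} = \left(-20 + \frac{10 + \sqrt{5 - -21}}{22}\right) \left(- \frac{1}{515}\right) = \left(-20 + \frac{10 + \sqrt{5 + 21}}{22}\right) \left(- \frac{1}{515}\right) = \left(-20 + \frac{10 + \sqrt{26}}{22}\right) \left(- \frac{1}{515}\right) = \left(-20 + \left(\frac{5}{11} + \frac{\sqrt{26}}{22}\right)\right) \left(- \frac{1}{515}\right) = \left(- \frac{215}{11} + \frac{\sqrt{26}}{22}\right) \left(- \frac{1}{515}\right) = \frac{43}{1133} - \frac{\sqrt{26}}{11330}$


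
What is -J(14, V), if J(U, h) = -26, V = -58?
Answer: 26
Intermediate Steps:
-J(14, V) = -1*(-26) = 26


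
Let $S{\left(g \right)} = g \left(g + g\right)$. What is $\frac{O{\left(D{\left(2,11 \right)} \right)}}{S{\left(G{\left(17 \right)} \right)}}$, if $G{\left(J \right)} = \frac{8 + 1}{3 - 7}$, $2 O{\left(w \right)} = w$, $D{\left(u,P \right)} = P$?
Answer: $\frac{44}{81} \approx 0.54321$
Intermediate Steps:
$O{\left(w \right)} = \frac{w}{2}$
$G{\left(J \right)} = - \frac{9}{4}$ ($G{\left(J \right)} = \frac{9}{-4} = 9 \left(- \frac{1}{4}\right) = - \frac{9}{4}$)
$S{\left(g \right)} = 2 g^{2}$ ($S{\left(g \right)} = g 2 g = 2 g^{2}$)
$\frac{O{\left(D{\left(2,11 \right)} \right)}}{S{\left(G{\left(17 \right)} \right)}} = \frac{\frac{1}{2} \cdot 11}{2 \left(- \frac{9}{4}\right)^{2}} = \frac{11}{2 \cdot 2 \cdot \frac{81}{16}} = \frac{11}{2 \cdot \frac{81}{8}} = \frac{11}{2} \cdot \frac{8}{81} = \frac{44}{81}$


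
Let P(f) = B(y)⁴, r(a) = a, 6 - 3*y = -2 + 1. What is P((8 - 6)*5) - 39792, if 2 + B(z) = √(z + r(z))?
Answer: -39792 + (6 - √42)⁴/81 ≈ -39792.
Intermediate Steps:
y = 7/3 (y = 2 - (-2 + 1)/3 = 2 - ⅓*(-1) = 2 + ⅓ = 7/3 ≈ 2.3333)
B(z) = -2 + √2*√z (B(z) = -2 + √(z + z) = -2 + √(2*z) = -2 + √2*√z)
P(f) = (-2 + √42/3)⁴ (P(f) = (-2 + √2*√(7/3))⁴ = (-2 + √2*(√21/3))⁴ = (-2 + √42/3)⁴)
P((8 - 6)*5) - 39792 = (6 - √42)⁴/81 - 39792 = -39792 + (6 - √42)⁴/81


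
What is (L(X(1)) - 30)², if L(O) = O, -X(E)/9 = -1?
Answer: 441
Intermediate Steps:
X(E) = 9 (X(E) = -9*(-1) = 9)
(L(X(1)) - 30)² = (9 - 30)² = (-21)² = 441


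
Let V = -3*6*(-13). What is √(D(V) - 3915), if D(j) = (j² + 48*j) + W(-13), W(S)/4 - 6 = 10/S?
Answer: √10493873/13 ≈ 249.19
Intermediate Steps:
V = 234 (V = -18*(-13) = 234)
W(S) = 24 + 40/S (W(S) = 24 + 4*(10/S) = 24 + 40/S)
D(j) = 272/13 + j² + 48*j (D(j) = (j² + 48*j) + (24 + 40/(-13)) = (j² + 48*j) + (24 + 40*(-1/13)) = (j² + 48*j) + (24 - 40/13) = (j² + 48*j) + 272/13 = 272/13 + j² + 48*j)
√(D(V) - 3915) = √((272/13 + 234² + 48*234) - 3915) = √((272/13 + 54756 + 11232) - 3915) = √(858116/13 - 3915) = √(807221/13) = √10493873/13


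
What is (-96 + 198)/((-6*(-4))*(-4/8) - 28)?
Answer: -51/20 ≈ -2.5500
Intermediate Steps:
(-96 + 198)/((-6*(-4))*(-4/8) - 28) = 102/(24*(-4*1/8) - 28) = 102/(24*(-1/2) - 28) = 102/(-12 - 28) = 102/(-40) = 102*(-1/40) = -51/20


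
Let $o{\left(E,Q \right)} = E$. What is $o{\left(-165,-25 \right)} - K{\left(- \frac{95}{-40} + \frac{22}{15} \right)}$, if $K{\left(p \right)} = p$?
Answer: $- \frac{20261}{120} \approx -168.84$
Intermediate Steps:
$o{\left(-165,-25 \right)} - K{\left(- \frac{95}{-40} + \frac{22}{15} \right)} = -165 - \left(- \frac{95}{-40} + \frac{22}{15}\right) = -165 - \left(\left(-95\right) \left(- \frac{1}{40}\right) + 22 \cdot \frac{1}{15}\right) = -165 - \left(\frac{19}{8} + \frac{22}{15}\right) = -165 - \frac{461}{120} = - \frac{20261}{120}$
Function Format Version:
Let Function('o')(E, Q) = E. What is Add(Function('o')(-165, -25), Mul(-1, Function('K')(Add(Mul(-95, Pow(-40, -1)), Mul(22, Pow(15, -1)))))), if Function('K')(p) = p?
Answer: Rational(-20261, 120) ≈ -168.84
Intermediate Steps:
Add(Function('o')(-165, -25), Mul(-1, Function('K')(Add(Mul(-95, Pow(-40, -1)), Mul(22, Pow(15, -1)))))) = Add(-165, Mul(-1, Add(Mul(-95, Pow(-40, -1)), Mul(22, Pow(15, -1))))) = Add(-165, Mul(-1, Add(Mul(-95, Rational(-1, 40)), Mul(22, Rational(1, 15))))) = Add(-165, Mul(-1, Add(Rational(19, 8), Rational(22, 15)))) = Add(-165, Mul(-1, Rational(461, 120))) = Add(-165, Rational(-461, 120)) = Rational(-20261, 120)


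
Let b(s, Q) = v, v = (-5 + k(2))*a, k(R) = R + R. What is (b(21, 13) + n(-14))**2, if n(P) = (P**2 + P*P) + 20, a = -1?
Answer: 170569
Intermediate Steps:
k(R) = 2*R
n(P) = 20 + 2*P**2 (n(P) = (P**2 + P**2) + 20 = 2*P**2 + 20 = 20 + 2*P**2)
v = 1 (v = (-5 + 2*2)*(-1) = (-5 + 4)*(-1) = -1*(-1) = 1)
b(s, Q) = 1
(b(21, 13) + n(-14))**2 = (1 + (20 + 2*(-14)**2))**2 = (1 + (20 + 2*196))**2 = (1 + (20 + 392))**2 = (1 + 412)**2 = 413**2 = 170569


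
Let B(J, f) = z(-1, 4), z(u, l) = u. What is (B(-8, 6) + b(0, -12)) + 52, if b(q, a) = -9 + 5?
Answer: 47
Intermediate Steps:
b(q, a) = -4
B(J, f) = -1
(B(-8, 6) + b(0, -12)) + 52 = (-1 - 4) + 52 = -5 + 52 = 47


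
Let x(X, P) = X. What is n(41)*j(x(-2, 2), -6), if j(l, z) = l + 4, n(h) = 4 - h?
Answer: -74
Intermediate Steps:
j(l, z) = 4 + l
n(41)*j(x(-2, 2), -6) = (4 - 1*41)*(4 - 2) = (4 - 41)*2 = -37*2 = -74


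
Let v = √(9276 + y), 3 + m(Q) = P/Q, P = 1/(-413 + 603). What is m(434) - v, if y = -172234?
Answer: -247379/82460 - I*√162958 ≈ -3.0 - 403.68*I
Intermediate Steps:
P = 1/190 ≈ 0.0052632
m(Q) = -3 + 1/(190*Q)
v = I*√162958 (v = √(9276 - 172234) = √(-162958) = I*√162958 ≈ 403.68*I)
m(434) - v = (-3 + (1/190)/434) - I*√162958 = (-3 + (1/190)*(1/434)) - I*√162958 = (-3 + 1/82460) - I*√162958 = -247379/82460 - I*√162958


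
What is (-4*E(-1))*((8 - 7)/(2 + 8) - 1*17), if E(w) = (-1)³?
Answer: -338/5 ≈ -67.600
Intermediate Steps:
E(w) = -1
(-4*E(-1))*((8 - 7)/(2 + 8) - 1*17) = (-4*(-1))*((8 - 7)/(2 + 8) - 1*17) = 4*(1/10 - 17) = 4*(1*(⅒) - 17) = 4*(⅒ - 17) = 4*(-169/10) = -338/5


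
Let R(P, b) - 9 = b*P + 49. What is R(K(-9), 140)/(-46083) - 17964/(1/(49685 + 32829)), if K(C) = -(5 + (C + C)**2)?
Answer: -22769326044722/15361 ≈ -1.4823e+9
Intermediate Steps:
K(C) = -5 - 4*C**2 (K(C) = -(5 + (2*C)**2) = -(5 + 4*C**2) = -5 - 4*C**2)
R(P, b) = 58 + P*b (R(P, b) = 9 + (b*P + 49) = 9 + (P*b + 49) = 9 + (49 + P*b) = 58 + P*b)
R(K(-9), 140)/(-46083) - 17964/(1/(49685 + 32829)) = (58 + (-5 - 4*(-9)**2)*140)/(-46083) - 17964/(1/(49685 + 32829)) = (58 + (-5 - 4*81)*140)*(-1/46083) - 17964/(1/82514) = (58 + (-5 - 324)*140)*(-1/46083) - 17964/1/82514 = (58 - 329*140)*(-1/46083) - 17964*82514 = (58 - 46060)*(-1/46083) - 1482281496 = -46002*(-1/46083) - 1482281496 = 15334/15361 - 1482281496 = -22769326044722/15361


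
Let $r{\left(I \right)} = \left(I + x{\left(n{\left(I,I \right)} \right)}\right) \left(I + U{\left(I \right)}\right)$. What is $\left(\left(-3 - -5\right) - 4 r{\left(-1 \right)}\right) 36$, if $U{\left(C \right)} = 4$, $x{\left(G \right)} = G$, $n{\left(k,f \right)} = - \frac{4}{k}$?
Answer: $-1224$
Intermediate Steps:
$r{\left(I \right)} = \left(4 + I\right) \left(I - \frac{4}{I}\right)$ ($r{\left(I \right)} = \left(I - \frac{4}{I}\right) \left(I + 4\right) = \left(I - \frac{4}{I}\right) \left(4 + I\right) = \left(4 + I\right) \left(I - \frac{4}{I}\right)$)
$\left(\left(-3 - -5\right) - 4 r{\left(-1 \right)}\right) 36 = \left(\left(-3 - -5\right) - 4 \left(-4 + \left(-1\right)^{2} - \frac{16}{-1} + 4 \left(-1\right)\right)\right) 36 = \left(\left(-3 + 5\right) - 4 \left(-4 + 1 - -16 - 4\right)\right) 36 = \left(2 - 4 \left(-4 + 1 + 16 - 4\right)\right) 36 = \left(2 - 36\right) 36 = \left(-34\right) 36 = -1224$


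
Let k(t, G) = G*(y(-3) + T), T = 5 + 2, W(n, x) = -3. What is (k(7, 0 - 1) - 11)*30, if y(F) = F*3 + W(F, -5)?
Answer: -180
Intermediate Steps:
y(F) = -3 + 3*F (y(F) = F*3 - 3 = 3*F - 3 = -3 + 3*F)
T = 7
k(t, G) = -5*G (k(t, G) = G*((-3 + 3*(-3)) + 7) = G*((-3 - 9) + 7) = G*(-12 + 7) = G*(-5) = -5*G)
(k(7, 0 - 1) - 11)*30 = (-5*(0 - 1) - 11)*30 = (-5*(-1) - 11)*30 = (5 - 11)*30 = -6*30 = -180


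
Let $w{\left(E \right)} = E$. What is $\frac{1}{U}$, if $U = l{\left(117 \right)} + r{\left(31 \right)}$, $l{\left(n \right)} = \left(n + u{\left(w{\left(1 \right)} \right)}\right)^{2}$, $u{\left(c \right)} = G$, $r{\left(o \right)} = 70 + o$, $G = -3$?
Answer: $\frac{1}{13097} \approx 7.6353 \cdot 10^{-5}$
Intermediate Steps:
$u{\left(c \right)} = -3$
$l{\left(n \right)} = \left(-3 + n\right)^{2}$ ($l{\left(n \right)} = \left(n - 3\right)^{2} = \left(-3 + n\right)^{2}$)
$U = 13097$ ($U = \left(-3 + 117\right)^{2} + \left(70 + 31\right) = 114^{2} + 101 = 12996 + 101 = 13097$)
$\frac{1}{U} = \frac{1}{13097}$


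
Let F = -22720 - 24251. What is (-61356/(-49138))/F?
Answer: -10226/384676833 ≈ -2.6583e-5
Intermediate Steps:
F = -46971
(-61356/(-49138))/F = -61356/(-49138)/(-46971) = -61356*(-1/49138)*(-1/46971) = (30678/24569)*(-1/46971) = -10226/384676833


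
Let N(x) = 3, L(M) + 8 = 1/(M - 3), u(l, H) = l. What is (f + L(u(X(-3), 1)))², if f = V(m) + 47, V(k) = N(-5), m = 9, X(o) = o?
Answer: 63001/36 ≈ 1750.0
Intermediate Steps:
L(M) = -8 + 1/(-3 + M) (L(M) = -8 + 1/(M - 3) = -8 + 1/(-3 + M))
V(k) = 3
f = 50 (f = 3 + 47 = 50)
(f + L(u(X(-3), 1)))² = (50 + (25 - 8*(-3))/(-3 - 3))² = (50 + (25 + 24)/(-6))² = (50 - ⅙*49)² = (50 - 49/6)² = (251/6)² = 63001/36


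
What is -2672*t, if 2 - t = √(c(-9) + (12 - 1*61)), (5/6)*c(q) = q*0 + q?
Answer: -5344 + 2672*I*√1495/5 ≈ -5344.0 + 20663.0*I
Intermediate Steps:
c(q) = 6*q/5 (c(q) = 6*(q*0 + q)/5 = 6*(0 + q)/5 = 6*q/5)
t = 2 - I*√1495/5 (t = 2 - √((6/5)*(-9) + (12 - 1*61)) = 2 - √(-54/5 + (12 - 61)) = 2 - √(-54/5 - 49) = 2 - √(-299/5) = 2 - I*√1495/5 ≈ 2.0 - 7.733*I)
-2672*t = -2672*(2 - I*√1495/5) = -5344 + 2672*I*√1495/5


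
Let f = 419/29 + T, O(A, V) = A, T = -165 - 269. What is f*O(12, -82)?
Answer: -146004/29 ≈ -5034.6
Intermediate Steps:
T = -434
f = -12167/29 (f = 419/29 - 434 = -12167/29 ≈ -419.55)
f*O(12, -82) = -12167/29*12 = -146004/29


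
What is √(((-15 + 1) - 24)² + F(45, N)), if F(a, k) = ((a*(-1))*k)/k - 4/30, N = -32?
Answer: √314745/15 ≈ 37.401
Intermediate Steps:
F(a, k) = -2/15 - a (F(a, k) = ((-a)*k)/k - 4*1/30 = (-a*k)/k - 2/15 = -a - 2/15 = -2/15 - a)
√(((-15 + 1) - 24)² + F(45, N)) = √(((-15 + 1) - 24)² + (-2/15 - 1*45)) = √((-14 - 24)² + (-2/15 - 45)) = √((-38)² - 677/15) = √(1444 - 677/15) = √(20983/15) = √314745/15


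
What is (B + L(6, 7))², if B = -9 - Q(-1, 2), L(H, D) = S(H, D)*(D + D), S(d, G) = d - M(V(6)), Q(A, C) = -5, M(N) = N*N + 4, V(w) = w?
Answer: 230400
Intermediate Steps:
M(N) = 4 + N² (M(N) = N² + 4 = 4 + N²)
S(d, G) = -40 + d (S(d, G) = d - (4 + 6²) = d - (4 + 36) = d - 1*40 = d - 40 = -40 + d)
L(H, D) = 2*D*(-40 + H) (L(H, D) = (-40 + H)*(D + D) = (-40 + H)*(2*D) = 2*D*(-40 + H))
B = -4 (B = -9 - 1*(-5) = -9 + 5 = -4)
(B + L(6, 7))² = (-4 + 2*7*(-40 + 6))² = (-4 + 2*7*(-34))² = (-4 - 476)² = (-480)² = 230400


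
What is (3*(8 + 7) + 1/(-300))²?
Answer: 182223001/90000 ≈ 2024.7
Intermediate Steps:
(3*(8 + 7) + 1/(-300))² = (3*15 - 1/300)² = (45 - 1/300)² = (13499/300)² = 182223001/90000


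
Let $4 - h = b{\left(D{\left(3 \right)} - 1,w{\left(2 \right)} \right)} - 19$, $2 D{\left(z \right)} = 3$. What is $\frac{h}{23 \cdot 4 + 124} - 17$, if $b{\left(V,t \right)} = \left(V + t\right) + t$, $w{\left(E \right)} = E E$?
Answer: $- \frac{7315}{432} \approx -16.933$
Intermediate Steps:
$D{\left(z \right)} = \frac{3}{2}$ ($D{\left(z \right)} = \frac{1}{2} \cdot 3 = \frac{3}{2}$)
$w{\left(E \right)} = E^{2}$
$b{\left(V,t \right)} = V + 2 t$
$h = \frac{29}{2}$ ($h = 4 - \left(\left(\left(\frac{3}{2} - 1\right) + 2 \cdot 2^{2}\right) - 19\right) = 4 - \left(\left(\frac{1}{2} + 2 \cdot 4\right) - 19\right) = 4 - \left(\left(\frac{1}{2} + 8\right) - 19\right) = 4 - \left(\frac{17}{2} - 19\right) = 4 - - \frac{21}{2} = 4 + \frac{21}{2} = \frac{29}{2} \approx 14.5$)
$\frac{h}{23 \cdot 4 + 124} - 17 = \frac{1}{23 \cdot 4 + 124} \cdot \frac{29}{2} - 17 = \frac{1}{92 + 124} \cdot \frac{29}{2} - 17 = \frac{1}{216} \cdot \frac{29}{2} - 17 = \frac{29}{432} - 17 = - \frac{7315}{432}$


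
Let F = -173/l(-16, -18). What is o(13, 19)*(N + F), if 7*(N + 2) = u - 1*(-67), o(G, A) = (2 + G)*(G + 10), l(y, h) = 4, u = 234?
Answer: -3105/4 ≈ -776.25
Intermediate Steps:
o(G, A) = (2 + G)*(10 + G)
F = -173/4 ≈ -43.250
N = 41 (N = -2 + (234 - 1*(-67))/7 = -2 + (234 + 67)/7 = -2 + (⅐)*301 = -2 + 43 = 41)
o(13, 19)*(N + F) = (20 + 13² + 12*13)*(41 - 173/4) = (20 + 169 + 156)*(-9/4) = 345*(-9/4) = -3105/4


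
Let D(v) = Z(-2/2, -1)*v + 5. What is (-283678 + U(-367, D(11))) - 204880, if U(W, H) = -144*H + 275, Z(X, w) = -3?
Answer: -484251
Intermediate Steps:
D(v) = 5 - 3*v (D(v) = -3*v + 5 = 5 - 3*v)
U(W, H) = 275 - 144*H
(-283678 + U(-367, D(11))) - 204880 = (-283678 + (275 - 144*(5 - 3*11))) - 204880 = (-283678 + (275 - 144*(5 - 33))) - 204880 = (-283678 + (275 - 144*(-28))) - 204880 = (-283678 + (275 + 4032)) - 204880 = (-283678 + 4307) - 204880 = -279371 - 204880 = -484251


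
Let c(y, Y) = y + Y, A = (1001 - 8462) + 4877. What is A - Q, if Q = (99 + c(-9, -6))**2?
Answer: -9640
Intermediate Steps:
A = -2584 (A = -7461 + 4877 = -2584)
c(y, Y) = Y + y
Q = 7056 (Q = (99 + (-6 - 9))**2 = (99 - 15)**2 = 84**2 = 7056)
A - Q = -2584 - 1*7056 = -2584 - 7056 = -9640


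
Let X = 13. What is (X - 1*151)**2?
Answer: 19044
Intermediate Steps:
(X - 1*151)**2 = (13 - 1*151)**2 = (13 - 151)**2 = (-138)**2 = 19044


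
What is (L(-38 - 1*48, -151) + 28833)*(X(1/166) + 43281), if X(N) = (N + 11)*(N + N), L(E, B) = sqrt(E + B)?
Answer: 17193909221685/13778 + 596327445*I*sqrt(237)/13778 ≈ 1.2479e+9 + 6.6631e+5*I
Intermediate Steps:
L(E, B) = sqrt(B + E)
X(N) = 2*N*(11 + N) (X(N) = (11 + N)*(2*N) = 2*N*(11 + N))
(L(-38 - 1*48, -151) + 28833)*(X(1/166) + 43281) = (sqrt(-151 + (-38 - 1*48)) + 28833)*(2*(11 + 1/166)/166 + 43281) = (sqrt(-151 + (-38 - 48)) + 28833)*(2*(1/166)*(11 + 1/166) + 43281) = (sqrt(-151 - 86) + 28833)*(2*(1/166)*(1827/166) + 43281) = (sqrt(-237) + 28833)*(1827/13778 + 43281) = (I*sqrt(237) + 28833)*(596327445/13778) = (28833 + I*sqrt(237))*(596327445/13778) = 17193909221685/13778 + 596327445*I*sqrt(237)/13778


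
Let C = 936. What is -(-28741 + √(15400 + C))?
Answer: 28741 - 4*√1021 ≈ 28613.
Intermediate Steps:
-(-28741 + √(15400 + C)) = -(-28741 + √(15400 + 936)) = -(-28741 + √16336) = -(-28741 + 4*√1021) = 28741 - 4*√1021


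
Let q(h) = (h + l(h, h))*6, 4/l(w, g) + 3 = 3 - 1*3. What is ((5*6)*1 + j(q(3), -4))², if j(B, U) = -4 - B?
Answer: 256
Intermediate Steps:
l(w, g) = -4/3 (l(w, g) = 4/(-3 + (3 - 1*3)) = 4/(-3 + (3 - 3)) = 4/(-3 + 0) = 4/(-3) = 4*(-⅓) = -4/3)
q(h) = -8 + 6*h (q(h) = (h - 4/3)*6 = (-4/3 + h)*6 = -8 + 6*h)
((5*6)*1 + j(q(3), -4))² = ((5*6)*1 + (-4 - (-8 + 6*3)))² = (30*1 + (-4 - (-8 + 18)))² = (30 + (-4 - 1*10))² = (30 + (-4 - 10))² = (30 - 14)² = 16² = 256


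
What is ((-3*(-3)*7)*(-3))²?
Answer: 35721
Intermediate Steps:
((-3*(-3)*7)*(-3))² = ((9*7)*(-3))² = (63*(-3))² = (-189)² = 35721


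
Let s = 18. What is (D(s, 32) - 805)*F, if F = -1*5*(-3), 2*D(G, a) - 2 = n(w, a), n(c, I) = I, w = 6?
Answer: -11820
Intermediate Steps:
D(G, a) = 1 + a/2
F = 15 (F = -5*(-3) = 15)
(D(s, 32) - 805)*F = ((1 + (½)*32) - 805)*15 = ((1 + 16) - 805)*15 = (17 - 805)*15 = -788*15 = -11820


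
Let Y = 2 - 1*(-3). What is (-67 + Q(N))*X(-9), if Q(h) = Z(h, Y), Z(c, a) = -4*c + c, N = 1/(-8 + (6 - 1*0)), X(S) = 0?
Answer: 0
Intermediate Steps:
Y = 5 (Y = 2 + 3 = 5)
N = -1/2 (N = 1/(-8 + (6 + 0)) = 1/(-8 + 6) = 1/(-2) = -1/2 ≈ -0.50000)
Z(c, a) = -3*c
Q(h) = -3*h
(-67 + Q(N))*X(-9) = (-67 - 3*(-1/2))*0 = (-67 + 3/2)*0 = -131/2*0 = 0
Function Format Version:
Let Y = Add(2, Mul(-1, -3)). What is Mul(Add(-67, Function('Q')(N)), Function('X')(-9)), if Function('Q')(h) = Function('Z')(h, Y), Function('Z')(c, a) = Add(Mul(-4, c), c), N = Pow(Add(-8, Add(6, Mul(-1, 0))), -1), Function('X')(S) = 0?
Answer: 0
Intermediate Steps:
Y = 5 (Y = Add(2, 3) = 5)
N = Rational(-1, 2) (N = Pow(Add(-8, Add(6, 0)), -1) = Pow(Add(-8, 6), -1) = Pow(-2, -1) = Rational(-1, 2) ≈ -0.50000)
Function('Z')(c, a) = Mul(-3, c)
Function('Q')(h) = Mul(-3, h)
Mul(Add(-67, Function('Q')(N)), Function('X')(-9)) = Mul(Add(-67, Mul(-3, Rational(-1, 2))), 0) = Mul(Add(-67, Rational(3, 2)), 0) = Mul(Rational(-131, 2), 0) = 0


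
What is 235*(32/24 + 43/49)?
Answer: 76375/147 ≈ 519.56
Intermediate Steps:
235*(32/24 + 43/49) = 235*(32*(1/24) + 43*(1/49)) = 235*(4/3 + 43/49) = 235*(325/147) = 76375/147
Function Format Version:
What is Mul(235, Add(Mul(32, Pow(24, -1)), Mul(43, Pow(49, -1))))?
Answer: Rational(76375, 147) ≈ 519.56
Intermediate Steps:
Mul(235, Add(Mul(32, Pow(24, -1)), Mul(43, Pow(49, -1)))) = Mul(235, Add(Mul(32, Rational(1, 24)), Mul(43, Rational(1, 49)))) = Mul(235, Add(Rational(4, 3), Rational(43, 49))) = Mul(235, Rational(325, 147)) = Rational(76375, 147)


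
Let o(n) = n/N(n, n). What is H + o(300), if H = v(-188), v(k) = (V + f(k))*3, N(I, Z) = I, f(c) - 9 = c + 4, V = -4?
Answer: -536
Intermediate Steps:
f(c) = 13 + c (f(c) = 9 + (c + 4) = 9 + (4 + c) = 13 + c)
v(k) = 27 + 3*k (v(k) = (-4 + (13 + k))*3 = (9 + k)*3 = 27 + 3*k)
H = -537 (H = 27 + 3*(-188) = 27 - 564 = -537)
o(n) = 1 (o(n) = n/n = 1)
H + o(300) = -537 + 1 = -536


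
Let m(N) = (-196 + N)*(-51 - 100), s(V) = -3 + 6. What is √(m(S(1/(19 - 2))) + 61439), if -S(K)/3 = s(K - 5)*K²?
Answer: 3*√2923386/17 ≈ 301.73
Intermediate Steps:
s(V) = 3
S(K) = -9*K²
m(N) = 29596 - 151*N (m(N) = (-196 + N)*(-151) = 29596 - 151*N)
√(m(S(1/(19 - 2))) + 61439) = √((29596 - (-1359)*(1/(19 - 2))²) + 61439) = √((29596 - (-1359)*(1/17)²) + 61439) = √((29596 - (-1359)/289) + 61439) = √((29596 - 151*(-9/289)) + 61439) = √((29596 + 1359/289) + 61439) = √(8554603/289 + 61439) = √(26310474/289) = 3*√2923386/17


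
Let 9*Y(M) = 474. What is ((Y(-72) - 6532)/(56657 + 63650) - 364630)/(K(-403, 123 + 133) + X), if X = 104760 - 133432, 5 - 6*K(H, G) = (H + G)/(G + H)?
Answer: 65801321834/5174043149 ≈ 12.718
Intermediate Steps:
Y(M) = 158/3 (Y(M) = (1/9)*474 = 158/3)
K(H, G) = 2/3 (K(H, G) = 5/6 - (H + G)/(6*(G + H)) = 5/6 - (G + H)/(6*(G + H)) = 5/6 - 1/6*1 = 5/6 - 1/6 = 2/3)
X = -28672
((Y(-72) - 6532)/(56657 + 63650) - 364630)/(K(-403, 123 + 133) + X) = ((158/3 - 6532)/(56657 + 63650) - 364630)/(2/3 - 28672) = (-19438/3/120307 - 364630)/(-86014/3) = (-19438/3*1/120307 - 364630)*(-3/86014) = (-19438/360921 - 364630)*(-3/86014) = -131602643668/360921*(-3/86014) = 65801321834/5174043149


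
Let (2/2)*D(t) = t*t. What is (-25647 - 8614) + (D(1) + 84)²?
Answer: -27036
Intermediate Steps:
D(t) = t² (D(t) = t*t = t²)
(-25647 - 8614) + (D(1) + 84)² = (-25647 - 8614) + (1² + 84)² = -34261 + (1 + 84)² = -34261 + 85² = -34261 + 7225 = -27036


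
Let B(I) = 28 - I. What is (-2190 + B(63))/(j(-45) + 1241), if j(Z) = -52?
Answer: -2225/1189 ≈ -1.8713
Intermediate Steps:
(-2190 + B(63))/(j(-45) + 1241) = (-2190 + (28 - 1*63))/(-52 + 1241) = (-2190 + (28 - 63))/1189 = (-2190 - 35)*(1/1189) = -2225*1/1189 = -2225/1189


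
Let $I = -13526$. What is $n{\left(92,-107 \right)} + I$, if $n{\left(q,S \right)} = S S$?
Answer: $-2077$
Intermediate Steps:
$n{\left(q,S \right)} = S^{2}$
$n{\left(92,-107 \right)} + I = \left(-107\right)^{2} - 13526 = 11449 - 13526 = -2077$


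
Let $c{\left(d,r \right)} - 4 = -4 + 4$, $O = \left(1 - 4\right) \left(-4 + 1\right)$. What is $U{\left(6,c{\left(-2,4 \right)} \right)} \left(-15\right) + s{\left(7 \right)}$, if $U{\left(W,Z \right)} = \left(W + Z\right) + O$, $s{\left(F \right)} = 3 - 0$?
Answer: $-282$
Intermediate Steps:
$O = 9$ ($O = \left(-3\right) \left(-3\right) = 9$)
$c{\left(d,r \right)} = 4$ ($c{\left(d,r \right)} = 4 + \left(-4 + 4\right) = 4 + 0 = 4$)
$s{\left(F \right)} = 3$ ($s{\left(F \right)} = 3 + 0 = 3$)
$U{\left(W,Z \right)} = 9 + W + Z$ ($U{\left(W,Z \right)} = \left(W + Z\right) + 9 = 9 + W + Z$)
$U{\left(6,c{\left(-2,4 \right)} \right)} \left(-15\right) + s{\left(7 \right)} = \left(9 + 6 + 4\right) \left(-15\right) + 3 = 19 \left(-15\right) + 3 = -285 + 3 = -282$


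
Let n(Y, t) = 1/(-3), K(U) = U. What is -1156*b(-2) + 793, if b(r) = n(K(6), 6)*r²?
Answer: 7003/3 ≈ 2334.3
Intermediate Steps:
n(Y, t) = -⅓ (n(Y, t) = 1*(-⅓) = -⅓)
b(r) = -r²/3
-1156*b(-2) + 793 = -(-1156)*(-2)²/3 + 793 = -(-1156)*4/3 + 793 = -1156*(-4/3) + 793 = 4624/3 + 793 = 7003/3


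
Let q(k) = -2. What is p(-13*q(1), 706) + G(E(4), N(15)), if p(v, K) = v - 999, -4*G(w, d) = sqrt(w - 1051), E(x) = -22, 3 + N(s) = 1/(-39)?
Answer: -973 - I*sqrt(1073)/4 ≈ -973.0 - 8.1892*I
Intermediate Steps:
N(s) = -118/39 (N(s) = -3 + 1/(-39) = -3 - 1/39 = -118/39)
G(w, d) = -sqrt(-1051 + w)/4 (G(w, d) = -sqrt(w - 1051)/4 = -sqrt(-1051 + w)/4)
p(v, K) = -999 + v
p(-13*q(1), 706) + G(E(4), N(15)) = (-999 - 13*(-2)) - sqrt(-1051 - 22)/4 = (-999 + 26) - I*sqrt(1073)/4 = -973 - I*sqrt(1073)/4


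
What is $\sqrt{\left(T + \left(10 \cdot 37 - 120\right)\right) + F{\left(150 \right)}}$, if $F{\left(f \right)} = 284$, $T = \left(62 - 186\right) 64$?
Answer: $i \sqrt{7402} \approx 86.035 i$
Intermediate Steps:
$T = -7936$ ($T = \left(-124\right) 64 = -7936$)
$\sqrt{\left(T + \left(10 \cdot 37 - 120\right)\right) + F{\left(150 \right)}} = \sqrt{\left(-7936 + \left(10 \cdot 37 - 120\right)\right) + 284} = \sqrt{\left(-7936 + \left(370 - 120\right)\right) + 284} = \sqrt{\left(-7936 + 250\right) + 284} = \sqrt{-7686 + 284} = \sqrt{-7402} = i \sqrt{7402}$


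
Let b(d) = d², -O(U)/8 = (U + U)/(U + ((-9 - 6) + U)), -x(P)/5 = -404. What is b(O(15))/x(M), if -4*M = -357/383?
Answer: 64/505 ≈ 0.12673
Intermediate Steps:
M = 357/1532 (M = -(-357)/(4*383) = -¼*(-357/383) = 357/1532 ≈ 0.23303)
x(P) = 2020 (x(P) = -5*(-404) = 2020)
O(U) = -16*U/(-15 + 2*U) (O(U) = -8*(U + U)/(U + ((-9 - 6) + U)) = -8*2*U/(U + (-15 + U)) = -8*2*U/(-15 + 2*U) = -16*U/(-15 + 2*U))
b(O(15))/x(M) = (-16*15/(-15 + 2*15))²/2020 = (-16*15/(-15 + 30))²*(1/2020) = (-16*15/15)²*(1/2020) = (-16*15*1/15)²*(1/2020) = (-16)²*(1/2020) = 256*(1/2020) = 64/505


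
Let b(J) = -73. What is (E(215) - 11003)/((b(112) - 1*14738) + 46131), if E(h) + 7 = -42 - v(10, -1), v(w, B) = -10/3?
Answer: -16573/46980 ≈ -0.35277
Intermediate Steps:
v(w, B) = -10/3 (v(w, B) = -10*1/3 = -10/3)
E(h) = -137/3 (E(h) = -7 + (-42 - 1*(-10/3)) = -7 + (-42 + 10/3) = -7 - 116/3 = -137/3)
(E(215) - 11003)/((b(112) - 1*14738) + 46131) = (-137/3 - 11003)/((-73 - 1*14738) + 46131) = -33146/(3*((-73 - 14738) + 46131)) = -33146/(3*(-14811 + 46131)) = -33146/3/31320 = -33146/3*1/31320 = -16573/46980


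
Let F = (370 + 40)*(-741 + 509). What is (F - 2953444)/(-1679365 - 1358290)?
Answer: 3048564/3037655 ≈ 1.0036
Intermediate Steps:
F = -95120 (F = 410*(-232) = -95120)
(F - 2953444)/(-1679365 - 1358290) = (-95120 - 2953444)/(-1679365 - 1358290) = -3048564/(-3037655) = -3048564*(-1/3037655) = 3048564/3037655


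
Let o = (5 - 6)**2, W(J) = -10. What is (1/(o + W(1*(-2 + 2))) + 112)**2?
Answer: 1014049/81 ≈ 12519.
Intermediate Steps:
o = 1 (o = (-1)**2 = 1)
(1/(o + W(1*(-2 + 2))) + 112)**2 = (1/(1 - 10) + 112)**2 = (1/(-9) + 112)**2 = (-1/9 + 112)**2 = (1007/9)**2 = 1014049/81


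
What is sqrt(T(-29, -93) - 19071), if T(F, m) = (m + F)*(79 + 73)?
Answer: I*sqrt(37615) ≈ 193.95*I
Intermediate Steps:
T(F, m) = 152*F + 152*m (T(F, m) = (F + m)*152 = 152*F + 152*m)
sqrt(T(-29, -93) - 19071) = sqrt((152*(-29) + 152*(-93)) - 19071) = sqrt((-4408 - 14136) - 19071) = sqrt(-18544 - 19071) = sqrt(-37615) = I*sqrt(37615)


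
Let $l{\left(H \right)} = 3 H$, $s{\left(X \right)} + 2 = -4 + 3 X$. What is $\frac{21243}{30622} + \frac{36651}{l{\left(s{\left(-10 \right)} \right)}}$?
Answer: $- \frac{186672113}{551196} \approx -338.67$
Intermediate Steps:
$s{\left(X \right)} = -6 + 3 X$ ($s{\left(X \right)} = -2 + \left(-4 + 3 X\right) = -6 + 3 X$)
$\frac{21243}{30622} + \frac{36651}{l{\left(s{\left(-10 \right)} \right)}} = \frac{21243}{30622} + \frac{36651}{3 \left(-6 + 3 \left(-10\right)\right)} = 21243 \cdot \frac{1}{30622} + \frac{36651}{3 \left(-6 - 30\right)} = \frac{21243}{30622} + \frac{36651}{3 \left(-36\right)} = \frac{21243}{30622} + \frac{36651}{-108} = \frac{21243}{30622} + 36651 \left(- \frac{1}{108}\right) = \frac{21243}{30622} - \frac{12217}{36} = - \frac{186672113}{551196}$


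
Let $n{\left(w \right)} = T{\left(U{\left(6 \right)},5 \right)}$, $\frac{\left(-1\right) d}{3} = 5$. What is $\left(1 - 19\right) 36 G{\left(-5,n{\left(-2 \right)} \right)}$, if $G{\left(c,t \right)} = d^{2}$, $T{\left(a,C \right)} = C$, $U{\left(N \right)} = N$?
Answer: $-145800$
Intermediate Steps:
$d = -15$ ($d = \left(-3\right) 5 = -15$)
$n{\left(w \right)} = 5$
$G{\left(c,t \right)} = 225$ ($G{\left(c,t \right)} = \left(-15\right)^{2} = 225$)
$\left(1 - 19\right) 36 G{\left(-5,n{\left(-2 \right)} \right)} = \left(1 - 19\right) 36 \cdot 225 = \left(-18\right) 36 \cdot 225 = \left(-648\right) 225 = -145800$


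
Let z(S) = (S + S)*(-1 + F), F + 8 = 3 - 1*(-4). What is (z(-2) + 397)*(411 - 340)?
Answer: 28755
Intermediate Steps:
F = -1 (F = -8 + (3 - 1*(-4)) = -8 + (3 + 4) = -8 + 7 = -1)
z(S) = -4*S (z(S) = (S + S)*(-1 - 1) = (2*S)*(-2) = -4*S)
(z(-2) + 397)*(411 - 340) = (-4*(-2) + 397)*(411 - 340) = (8 + 397)*71 = 405*71 = 28755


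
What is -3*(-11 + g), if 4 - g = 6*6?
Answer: 129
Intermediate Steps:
g = -32 (g = 4 - 6*6 = 4 - 1*36 = 4 - 36 = -32)
-3*(-11 + g) = -3*(-11 - 32) = -3*(-43) = 129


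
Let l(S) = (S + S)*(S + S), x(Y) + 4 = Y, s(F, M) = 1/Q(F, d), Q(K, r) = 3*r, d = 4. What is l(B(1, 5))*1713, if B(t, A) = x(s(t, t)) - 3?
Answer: 3933619/12 ≈ 3.2780e+5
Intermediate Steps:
s(F, M) = 1/12 (s(F, M) = 1/(3*4) = 1/12)
x(Y) = -4 + Y
B(t, A) = -83/12 (B(t, A) = (-4 + 1/12) - 3 = -47/12 - 3 = -83/12)
l(S) = 4*S**2 (l(S) = (2*S)*(2*S) = 4*S**2)
l(B(1, 5))*1713 = (4*(-83/12)**2)*1713 = (4*(6889/144))*1713 = (6889/36)*1713 = 3933619/12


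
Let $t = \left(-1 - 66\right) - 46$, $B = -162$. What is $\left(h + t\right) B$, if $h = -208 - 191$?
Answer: $82944$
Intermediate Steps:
$t = -113$ ($t = -67 - 46 = -113$)
$h = -399$ ($h = -208 - 191 = -399$)
$\left(h + t\right) B = \left(-399 - 113\right) \left(-162\right) = \left(-512\right) \left(-162\right) = 82944$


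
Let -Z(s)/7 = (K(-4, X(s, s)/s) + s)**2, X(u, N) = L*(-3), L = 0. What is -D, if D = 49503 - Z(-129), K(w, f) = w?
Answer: -173326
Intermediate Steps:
X(u, N) = 0 (X(u, N) = 0*(-3) = 0)
Z(s) = -7*(-4 + s)**2
D = 173326 (D = 49503 - (-7)*(-4 - 129)**2 = 49503 - (-7)*(-133)**2 = 49503 - (-7)*17689 = 49503 - 1*(-123823) = 49503 + 123823 = 173326)
-D = -1*173326 = -173326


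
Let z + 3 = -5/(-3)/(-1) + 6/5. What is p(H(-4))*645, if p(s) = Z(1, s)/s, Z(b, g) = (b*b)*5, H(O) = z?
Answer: -48375/52 ≈ -930.29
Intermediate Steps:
z = -52/15 (z = -3 + (-5/(-3)/(-1) + 6/5) = -3 + (-5*(-1/3)*(-1) + 6*(1/5)) = -3 + ((5/3)*(-1) + 6/5) = -3 + (-5/3 + 6/5) = -3 - 7/15 = -52/15 ≈ -3.4667)
H(O) = -52/15
Z(b, g) = 5*b**2 (Z(b, g) = b**2*5 = 5*b**2)
p(s) = 5/s (p(s) = (5*1**2)/s = (5*1)/s = 5/s)
p(H(-4))*645 = (5/(-52/15))*645 = (5*(-15/52))*645 = -75/52*645 = -48375/52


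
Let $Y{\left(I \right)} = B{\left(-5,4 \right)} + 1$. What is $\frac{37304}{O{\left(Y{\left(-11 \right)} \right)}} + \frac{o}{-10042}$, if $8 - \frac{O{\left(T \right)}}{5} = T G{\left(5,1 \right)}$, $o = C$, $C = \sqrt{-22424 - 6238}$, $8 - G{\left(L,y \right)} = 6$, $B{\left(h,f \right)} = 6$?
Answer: $- \frac{18652}{15} - \frac{i \sqrt{28662}}{10042} \approx -1243.5 - 0.016859 i$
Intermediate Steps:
$G{\left(L,y \right)} = 2$ ($G{\left(L,y \right)} = 8 - 6 = 2$)
$Y{\left(I \right)} = 7$ ($Y{\left(I \right)} = 6 + 1 = 7$)
$C = i \sqrt{28662}$ ($C = \sqrt{-28662} = i \sqrt{28662} \approx 169.3 i$)
$o = i \sqrt{28662} \approx 169.3 i$
$O{\left(T \right)} = 40 - 10 T$ ($O{\left(T \right)} = 40 - 5 T 2 = 40 - 5 \cdot 2 T = 40 - 10 T$)
$\frac{37304}{O{\left(Y{\left(-11 \right)} \right)}} + \frac{o}{-10042} = \frac{37304}{40 - 70} + \frac{i \sqrt{28662}}{-10042} = \frac{37304}{40 - 70} + i \sqrt{28662} \left(- \frac{1}{10042}\right) = \frac{37304}{-30} - \frac{i \sqrt{28662}}{10042} = 37304 \left(- \frac{1}{30}\right) - \frac{i \sqrt{28662}}{10042} = - \frac{18652}{15} - \frac{i \sqrt{28662}}{10042}$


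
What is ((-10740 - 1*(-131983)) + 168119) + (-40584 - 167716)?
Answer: 81062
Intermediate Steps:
((-10740 - 1*(-131983)) + 168119) + (-40584 - 167716) = ((-10740 + 131983) + 168119) - 208300 = (121243 + 168119) - 208300 = 289362 - 208300 = 81062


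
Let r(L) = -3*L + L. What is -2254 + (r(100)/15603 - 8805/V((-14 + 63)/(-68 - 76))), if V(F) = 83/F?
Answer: -45956930921/20720784 ≈ -2217.9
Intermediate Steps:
r(L) = -2*L
-2254 + (r(100)/15603 - 8805/V((-14 + 63)/(-68 - 76))) = -2254 + (-2*100/15603 - 8805*(-14 + 63)/(83*(-68 - 76))) = -2254 + (-200*1/15603 - 8805/(83/((49/(-144))))) = -2254 + (-200/15603 - 8805/(83/((49*(-1/144))))) = -2254 + (-200/15603 - 8805/(83/(-49/144))) = -2254 + (-200/15603 - 8805/(83*(-144/49))) = -2254 + (-200/15603 - 8805/(-11952/49)) = -2254 + (-200/15603 - 8805*(-49/11952)) = -2254 + (-200/15603 + 143815/3984) = -2254 + 747716215/20720784 = -45956930921/20720784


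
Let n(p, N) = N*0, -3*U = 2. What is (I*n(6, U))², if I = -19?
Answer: 0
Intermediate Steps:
U = -⅔ (U = -⅓*2 = -⅔ ≈ -0.66667)
n(p, N) = 0
(I*n(6, U))² = (-19*0)² = 0² = 0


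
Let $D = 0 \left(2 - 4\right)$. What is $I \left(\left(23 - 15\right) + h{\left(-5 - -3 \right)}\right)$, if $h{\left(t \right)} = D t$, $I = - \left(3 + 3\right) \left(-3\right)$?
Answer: $144$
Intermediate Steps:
$D = 0$ ($D = 0 \left(-2\right) = 0$)
$I = 18$ ($I = - 6 \left(-3\right) = \left(-1\right) \left(-18\right) = 18$)
$h{\left(t \right)} = 0$ ($h{\left(t \right)} = 0 t = 0$)
$I \left(\left(23 - 15\right) + h{\left(-5 - -3 \right)}\right) = 18 \left(\left(23 - 15\right) + 0\right) = 18 \left(8 + 0\right) = 18 \cdot 8 = 144$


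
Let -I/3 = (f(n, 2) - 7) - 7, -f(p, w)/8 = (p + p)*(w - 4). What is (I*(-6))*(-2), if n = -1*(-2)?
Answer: -1800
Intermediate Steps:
n = 2
f(p, w) = -16*p*(-4 + w) (f(p, w) = -8*(p + p)*(w - 4) = -8*2*p*(-4 + w) = -16*p*(-4 + w))
I = -150 (I = -3*((16*2*(4 - 1*2) - 7) - 7) = -3*((16*2*(4 - 2) - 7) - 7) = -3*((16*2*2 - 7) - 7) = -3*((64 - 7) - 7) = -3*(57 - 7) = -3*50 = -150)
(I*(-6))*(-2) = -150*(-6)*(-2) = 900*(-2) = -1800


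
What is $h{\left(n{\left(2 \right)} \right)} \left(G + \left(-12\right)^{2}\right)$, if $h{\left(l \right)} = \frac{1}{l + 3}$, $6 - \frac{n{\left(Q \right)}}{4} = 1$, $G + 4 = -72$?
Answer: $\frac{68}{23} \approx 2.9565$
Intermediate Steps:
$G = -76$ ($G = -4 - 72 = -76$)
$n{\left(Q \right)} = 20$ ($n{\left(Q \right)} = 24 - 4 = 20$)
$h{\left(l \right)} = \frac{1}{3 + l}$
$h{\left(n{\left(2 \right)} \right)} \left(G + \left(-12\right)^{2}\right) = \frac{-76 + \left(-12\right)^{2}}{3 + 20} = \frac{-76 + 144}{23} = \frac{1}{23} \cdot 68 = \frac{68}{23}$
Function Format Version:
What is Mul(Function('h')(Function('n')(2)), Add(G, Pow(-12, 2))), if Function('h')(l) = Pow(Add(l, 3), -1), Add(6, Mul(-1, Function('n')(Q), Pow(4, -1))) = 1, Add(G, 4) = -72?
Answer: Rational(68, 23) ≈ 2.9565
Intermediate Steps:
G = -76 (G = Add(-4, -72) = -76)
Function('n')(Q) = 20 (Function('n')(Q) = Add(24, Mul(-4, 1)) = Add(24, -4) = 20)
Function('h')(l) = Pow(Add(3, l), -1)
Mul(Function('h')(Function('n')(2)), Add(G, Pow(-12, 2))) = Mul(Pow(Add(3, 20), -1), Add(-76, Pow(-12, 2))) = Mul(Pow(23, -1), Add(-76, 144)) = Mul(Rational(1, 23), 68) = Rational(68, 23)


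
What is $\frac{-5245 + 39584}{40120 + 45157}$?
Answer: $\frac{34339}{85277} \approx 0.40268$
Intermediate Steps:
$\frac{-5245 + 39584}{40120 + 45157} = \frac{34339}{85277}$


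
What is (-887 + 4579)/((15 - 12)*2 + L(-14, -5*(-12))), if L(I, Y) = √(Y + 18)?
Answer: -3692/7 + 1846*√78/21 ≈ 248.93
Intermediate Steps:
L(I, Y) = √(18 + Y)
(-887 + 4579)/((15 - 12)*2 + L(-14, -5*(-12))) = (-887 + 4579)/((15 - 12)*2 + √(18 - 5*(-12))) = 3692/(3*2 + √(18 + 60)) = 3692/(6 + √78)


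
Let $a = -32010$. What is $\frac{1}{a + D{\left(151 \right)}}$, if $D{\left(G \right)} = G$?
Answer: $- \frac{1}{31859} \approx -3.1388 \cdot 10^{-5}$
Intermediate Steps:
$\frac{1}{a + D{\left(151 \right)}} = \frac{1}{-32010 + 151} = \frac{1}{-31859} = - \frac{1}{31859}$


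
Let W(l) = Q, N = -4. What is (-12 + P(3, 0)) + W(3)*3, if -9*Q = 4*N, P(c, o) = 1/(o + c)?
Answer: -19/3 ≈ -6.3333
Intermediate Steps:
P(c, o) = 1/(c + o)
Q = 16/9 (Q = -4*(-4)/9 = -⅑*(-16) = 16/9 ≈ 1.7778)
W(l) = 16/9
(-12 + P(3, 0)) + W(3)*3 = (-12 + 1/(3 + 0)) + (16/9)*3 = (-12 + 1/3) + 16/3 = (-12 + ⅓) + 16/3 = -35/3 + 16/3 = -19/3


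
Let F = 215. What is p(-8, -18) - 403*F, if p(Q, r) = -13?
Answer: -86658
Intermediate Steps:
p(-8, -18) - 403*F = -13 - 403*215 = -13 - 86645 = -86658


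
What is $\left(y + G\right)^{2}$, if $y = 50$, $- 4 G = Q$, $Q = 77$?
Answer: $\frac{15129}{16} \approx 945.56$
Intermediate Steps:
$G = - \frac{77}{4}$ ($G = \left(- \frac{1}{4}\right) 77 = - \frac{77}{4} \approx -19.25$)
$\left(y + G\right)^{2} = \left(50 - \frac{77}{4}\right)^{2} = \left(\frac{123}{4}\right)^{2} = \frac{15129}{16}$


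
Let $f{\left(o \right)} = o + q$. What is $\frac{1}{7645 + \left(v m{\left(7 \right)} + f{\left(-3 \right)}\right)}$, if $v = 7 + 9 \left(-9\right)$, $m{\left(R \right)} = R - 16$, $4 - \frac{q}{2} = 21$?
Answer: $\frac{1}{8274} \approx 0.00012086$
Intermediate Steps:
$q = -34$ ($q = 8 - 42 = -34$)
$m{\left(R \right)} = -16 + R$
$f{\left(o \right)} = -34 + o$ ($f{\left(o \right)} = o - 34 = -34 + o$)
$v = -74$ ($v = 7 - 81 = -74$)
$\frac{1}{7645 + \left(v m{\left(7 \right)} + f{\left(-3 \right)}\right)} = \frac{1}{7645 - \left(37 + 74 \left(-16 + 7\right)\right)} = \frac{1}{7645 - -629} = \frac{1}{7645 + \left(666 - 37\right)} = \frac{1}{7645 + 629} = \frac{1}{8274}$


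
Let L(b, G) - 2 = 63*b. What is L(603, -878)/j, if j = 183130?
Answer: 37991/183130 ≈ 0.20745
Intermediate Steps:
L(b, G) = 2 + 63*b
L(603, -878)/j = (2 + 63*603)/183130 = (2 + 37989)*(1/183130) = 37991*(1/183130) = 37991/183130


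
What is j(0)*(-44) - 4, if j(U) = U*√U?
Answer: -4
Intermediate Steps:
j(U) = U^(3/2)
j(0)*(-44) - 4 = 0^(3/2)*(-44) - 4 = 0*(-44) - 4 = 0 - 4 = -4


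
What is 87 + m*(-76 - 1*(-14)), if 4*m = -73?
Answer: 2437/2 ≈ 1218.5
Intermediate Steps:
m = -73/4 (m = (¼)*(-73) = -73/4 ≈ -18.250)
87 + m*(-76 - 1*(-14)) = 87 - 73*(-76 - 1*(-14))/4 = 87 - 73*(-76 + 14)/4 = 87 - 73/4*(-62) = 87 + 2263/2 = 2437/2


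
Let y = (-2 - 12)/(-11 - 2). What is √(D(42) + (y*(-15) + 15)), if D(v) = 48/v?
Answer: I*√91/91 ≈ 0.10483*I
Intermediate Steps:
y = 14/13 (y = -14/(-13) = -14*(-1/13) = 14/13 ≈ 1.0769)
√(D(42) + (y*(-15) + 15)) = √(48/42 + ((14/13)*(-15) + 15)) = √(48*(1/42) + (-210/13 + 15)) = √(8/7 - 15/13) = √(-1/91) = I*√91/91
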